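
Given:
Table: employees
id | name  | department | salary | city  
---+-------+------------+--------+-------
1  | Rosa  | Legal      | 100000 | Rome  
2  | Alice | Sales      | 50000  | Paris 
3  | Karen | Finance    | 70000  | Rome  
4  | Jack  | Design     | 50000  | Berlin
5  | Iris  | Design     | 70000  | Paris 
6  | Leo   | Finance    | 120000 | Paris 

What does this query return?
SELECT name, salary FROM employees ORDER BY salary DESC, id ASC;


Sorting by salary DESC, then id ASC for ties

6 rows:
Leo, 120000
Rosa, 100000
Karen, 70000
Iris, 70000
Alice, 50000
Jack, 50000


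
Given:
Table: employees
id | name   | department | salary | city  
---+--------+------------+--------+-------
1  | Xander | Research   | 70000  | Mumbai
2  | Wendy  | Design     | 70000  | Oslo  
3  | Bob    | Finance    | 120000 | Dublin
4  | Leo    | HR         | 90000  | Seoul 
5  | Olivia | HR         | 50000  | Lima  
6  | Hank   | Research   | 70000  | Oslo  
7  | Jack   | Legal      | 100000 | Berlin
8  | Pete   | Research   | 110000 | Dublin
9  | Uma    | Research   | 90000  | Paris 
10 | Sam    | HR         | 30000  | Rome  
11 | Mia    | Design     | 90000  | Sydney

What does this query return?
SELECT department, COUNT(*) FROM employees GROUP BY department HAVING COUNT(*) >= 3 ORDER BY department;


Groups with count >= 3:
  HR: 3 -> PASS
  Research: 4 -> PASS
  Design: 2 -> filtered out
  Finance: 1 -> filtered out
  Legal: 1 -> filtered out


2 groups:
HR, 3
Research, 4


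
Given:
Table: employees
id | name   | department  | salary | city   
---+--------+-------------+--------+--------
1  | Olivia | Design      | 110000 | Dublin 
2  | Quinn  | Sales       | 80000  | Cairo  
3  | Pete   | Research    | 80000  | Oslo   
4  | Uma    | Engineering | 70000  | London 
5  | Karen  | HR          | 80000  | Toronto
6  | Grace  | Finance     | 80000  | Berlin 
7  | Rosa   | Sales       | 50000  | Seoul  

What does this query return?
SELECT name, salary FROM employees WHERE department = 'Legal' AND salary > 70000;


Filtering: department = 'Legal' AND salary > 70000
Matching: 0 rows

Empty result set (0 rows)


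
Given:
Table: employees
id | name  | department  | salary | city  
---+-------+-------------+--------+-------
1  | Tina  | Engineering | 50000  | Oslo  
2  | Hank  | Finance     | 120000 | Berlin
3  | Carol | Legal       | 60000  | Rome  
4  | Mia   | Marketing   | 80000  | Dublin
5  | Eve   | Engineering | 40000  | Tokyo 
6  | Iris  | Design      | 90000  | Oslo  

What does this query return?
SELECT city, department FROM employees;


Projecting columns: city, department

6 rows:
Oslo, Engineering
Berlin, Finance
Rome, Legal
Dublin, Marketing
Tokyo, Engineering
Oslo, Design


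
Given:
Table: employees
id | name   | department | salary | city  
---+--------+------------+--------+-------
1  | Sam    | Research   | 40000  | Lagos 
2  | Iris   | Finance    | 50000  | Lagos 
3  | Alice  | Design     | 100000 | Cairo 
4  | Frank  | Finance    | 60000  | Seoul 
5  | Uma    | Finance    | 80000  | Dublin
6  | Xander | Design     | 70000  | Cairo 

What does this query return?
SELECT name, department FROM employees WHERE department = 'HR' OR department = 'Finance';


Filtering: department = 'HR' OR 'Finance'
Matching: 3 rows

3 rows:
Iris, Finance
Frank, Finance
Uma, Finance


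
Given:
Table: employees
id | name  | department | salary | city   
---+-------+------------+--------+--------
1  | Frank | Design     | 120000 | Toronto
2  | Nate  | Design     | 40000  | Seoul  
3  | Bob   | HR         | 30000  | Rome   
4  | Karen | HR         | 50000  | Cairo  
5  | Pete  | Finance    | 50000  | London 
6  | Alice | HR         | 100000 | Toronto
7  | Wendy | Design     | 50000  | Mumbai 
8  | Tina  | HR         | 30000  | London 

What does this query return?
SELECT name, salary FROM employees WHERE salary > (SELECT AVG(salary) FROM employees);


Subquery: AVG(salary) = 58750.0
Filtering: salary > 58750.0
  Frank (120000) -> MATCH
  Alice (100000) -> MATCH


2 rows:
Frank, 120000
Alice, 100000


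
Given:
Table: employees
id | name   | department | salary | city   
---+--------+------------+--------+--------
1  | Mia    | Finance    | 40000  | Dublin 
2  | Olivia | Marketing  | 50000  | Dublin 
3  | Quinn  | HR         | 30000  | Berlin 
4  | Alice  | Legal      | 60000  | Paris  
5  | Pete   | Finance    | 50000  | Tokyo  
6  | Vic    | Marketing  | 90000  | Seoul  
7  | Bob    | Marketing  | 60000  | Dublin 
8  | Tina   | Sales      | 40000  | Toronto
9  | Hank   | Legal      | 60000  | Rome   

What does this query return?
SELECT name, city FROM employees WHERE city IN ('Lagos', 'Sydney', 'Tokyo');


Filtering: city IN ('Lagos', 'Sydney', 'Tokyo')
Matching: 1 rows

1 rows:
Pete, Tokyo


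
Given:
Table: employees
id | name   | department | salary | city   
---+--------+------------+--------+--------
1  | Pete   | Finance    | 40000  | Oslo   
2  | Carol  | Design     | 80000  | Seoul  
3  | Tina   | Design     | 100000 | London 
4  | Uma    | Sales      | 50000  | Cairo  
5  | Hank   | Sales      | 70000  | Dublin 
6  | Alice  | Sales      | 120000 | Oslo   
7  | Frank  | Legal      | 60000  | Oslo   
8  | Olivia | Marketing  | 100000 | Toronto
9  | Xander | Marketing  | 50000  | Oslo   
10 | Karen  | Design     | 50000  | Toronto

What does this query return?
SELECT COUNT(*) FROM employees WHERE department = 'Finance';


Counting rows where department = 'Finance'
  Pete -> MATCH


1


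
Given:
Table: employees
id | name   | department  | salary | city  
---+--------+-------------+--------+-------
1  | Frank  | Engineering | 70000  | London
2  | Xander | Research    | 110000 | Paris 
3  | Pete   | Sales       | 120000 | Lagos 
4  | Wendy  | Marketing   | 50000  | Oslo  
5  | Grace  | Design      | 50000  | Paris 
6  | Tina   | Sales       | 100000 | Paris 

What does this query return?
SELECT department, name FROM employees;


Projecting columns: department, name

6 rows:
Engineering, Frank
Research, Xander
Sales, Pete
Marketing, Wendy
Design, Grace
Sales, Tina


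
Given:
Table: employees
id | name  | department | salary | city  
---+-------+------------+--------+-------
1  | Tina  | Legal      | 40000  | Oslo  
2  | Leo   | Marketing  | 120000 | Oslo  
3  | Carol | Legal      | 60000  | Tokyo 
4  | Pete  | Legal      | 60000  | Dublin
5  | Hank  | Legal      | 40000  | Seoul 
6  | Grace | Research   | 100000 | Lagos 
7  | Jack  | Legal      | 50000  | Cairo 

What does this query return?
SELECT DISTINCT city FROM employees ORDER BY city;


All 'city' values (row order): Oslo, Oslo, Tokyo, Dublin, Seoul, Lagos, Cairo
Removing duplicates leaves 6 unique value(s).

6 values:
Cairo
Dublin
Lagos
Oslo
Seoul
Tokyo


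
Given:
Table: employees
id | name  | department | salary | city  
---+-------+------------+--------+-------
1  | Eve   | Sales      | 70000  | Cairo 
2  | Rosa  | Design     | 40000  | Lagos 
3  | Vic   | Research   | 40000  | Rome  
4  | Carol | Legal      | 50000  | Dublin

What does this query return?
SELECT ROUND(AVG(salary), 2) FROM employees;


SUM(salary) = 200000
COUNT = 4
ROUND(AVG, 2) = ROUND(200000 / 4, 2) = 50000.0

50000.0


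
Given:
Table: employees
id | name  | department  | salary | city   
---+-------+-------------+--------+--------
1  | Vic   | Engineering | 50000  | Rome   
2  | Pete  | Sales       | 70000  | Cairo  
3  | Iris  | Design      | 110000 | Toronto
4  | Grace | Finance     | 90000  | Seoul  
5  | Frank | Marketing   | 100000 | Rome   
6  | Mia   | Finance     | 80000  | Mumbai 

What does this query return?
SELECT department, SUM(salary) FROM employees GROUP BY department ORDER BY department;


Summing salary within each department:
  Design: 110000 = 110000
  Engineering: 50000 = 50000
  Finance: 90000 + 80000 = 170000
  Marketing: 100000 = 100000
  Sales: 70000 = 70000


5 groups:
Design, 110000
Engineering, 50000
Finance, 170000
Marketing, 100000
Sales, 70000


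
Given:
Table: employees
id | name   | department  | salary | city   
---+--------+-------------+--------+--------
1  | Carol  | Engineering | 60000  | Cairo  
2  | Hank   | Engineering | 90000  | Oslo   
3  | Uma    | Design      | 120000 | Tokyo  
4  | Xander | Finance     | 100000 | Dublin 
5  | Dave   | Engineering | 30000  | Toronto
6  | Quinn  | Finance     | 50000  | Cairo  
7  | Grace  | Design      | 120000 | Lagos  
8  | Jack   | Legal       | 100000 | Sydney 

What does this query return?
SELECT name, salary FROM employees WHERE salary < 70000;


Filtering: salary < 70000
Matching: 3 rows

3 rows:
Carol, 60000
Dave, 30000
Quinn, 50000


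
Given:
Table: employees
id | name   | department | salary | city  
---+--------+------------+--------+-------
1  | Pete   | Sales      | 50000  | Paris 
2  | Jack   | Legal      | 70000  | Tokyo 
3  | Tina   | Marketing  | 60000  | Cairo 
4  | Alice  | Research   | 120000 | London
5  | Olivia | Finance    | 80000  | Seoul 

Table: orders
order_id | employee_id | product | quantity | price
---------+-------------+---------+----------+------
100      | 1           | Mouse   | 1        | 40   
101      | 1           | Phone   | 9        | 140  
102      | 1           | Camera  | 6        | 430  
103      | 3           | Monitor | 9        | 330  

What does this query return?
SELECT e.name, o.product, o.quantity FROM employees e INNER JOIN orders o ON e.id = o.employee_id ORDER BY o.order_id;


Joining employees.id = orders.employee_id:
  employee Pete (id=1) -> order Mouse
  employee Pete (id=1) -> order Phone
  employee Pete (id=1) -> order Camera
  employee Tina (id=3) -> order Monitor


4 rows:
Pete, Mouse, 1
Pete, Phone, 9
Pete, Camera, 6
Tina, Monitor, 9


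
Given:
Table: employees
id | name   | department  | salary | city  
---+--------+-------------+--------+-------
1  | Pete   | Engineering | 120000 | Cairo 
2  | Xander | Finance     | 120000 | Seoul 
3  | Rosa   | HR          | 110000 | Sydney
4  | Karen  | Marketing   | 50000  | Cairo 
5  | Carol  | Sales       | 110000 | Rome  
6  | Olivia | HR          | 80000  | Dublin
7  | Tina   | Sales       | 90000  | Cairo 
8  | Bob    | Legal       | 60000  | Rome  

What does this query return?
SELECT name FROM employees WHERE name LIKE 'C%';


LIKE 'C%' matches names starting with 'C'
Matching: 1

1 rows:
Carol


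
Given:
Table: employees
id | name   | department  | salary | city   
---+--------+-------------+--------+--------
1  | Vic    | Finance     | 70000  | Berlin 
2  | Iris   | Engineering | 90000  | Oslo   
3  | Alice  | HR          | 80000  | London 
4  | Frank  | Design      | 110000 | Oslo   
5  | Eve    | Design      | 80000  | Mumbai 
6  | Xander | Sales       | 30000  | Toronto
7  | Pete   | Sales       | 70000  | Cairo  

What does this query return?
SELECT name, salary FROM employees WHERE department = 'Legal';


Filtering: department = 'Legal'
Matching rows: 0

Empty result set (0 rows)


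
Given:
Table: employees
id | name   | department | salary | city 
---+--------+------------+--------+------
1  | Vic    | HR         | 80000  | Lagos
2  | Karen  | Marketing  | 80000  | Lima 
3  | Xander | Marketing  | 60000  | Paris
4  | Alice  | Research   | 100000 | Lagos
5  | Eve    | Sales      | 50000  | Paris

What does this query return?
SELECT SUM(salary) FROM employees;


SUM(salary) = 80000 + 80000 + 60000 + 100000 + 50000 = 370000

370000


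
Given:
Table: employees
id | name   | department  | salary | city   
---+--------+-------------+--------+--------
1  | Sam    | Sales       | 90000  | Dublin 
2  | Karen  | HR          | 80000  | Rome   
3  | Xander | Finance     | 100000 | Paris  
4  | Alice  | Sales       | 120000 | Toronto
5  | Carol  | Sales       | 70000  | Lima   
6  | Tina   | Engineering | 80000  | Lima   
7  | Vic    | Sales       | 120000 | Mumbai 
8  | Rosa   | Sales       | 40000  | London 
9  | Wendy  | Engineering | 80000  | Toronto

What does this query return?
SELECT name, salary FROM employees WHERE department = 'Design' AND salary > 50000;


Filtering: department = 'Design' AND salary > 50000
Matching: 0 rows

Empty result set (0 rows)


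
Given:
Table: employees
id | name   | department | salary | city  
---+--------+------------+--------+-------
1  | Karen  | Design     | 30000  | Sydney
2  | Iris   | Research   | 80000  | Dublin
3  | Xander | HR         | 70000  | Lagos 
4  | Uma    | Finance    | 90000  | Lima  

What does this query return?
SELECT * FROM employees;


SELECT * returns all 4 rows with all columns

4 rows:
1, Karen, Design, 30000, Sydney
2, Iris, Research, 80000, Dublin
3, Xander, HR, 70000, Lagos
4, Uma, Finance, 90000, Lima


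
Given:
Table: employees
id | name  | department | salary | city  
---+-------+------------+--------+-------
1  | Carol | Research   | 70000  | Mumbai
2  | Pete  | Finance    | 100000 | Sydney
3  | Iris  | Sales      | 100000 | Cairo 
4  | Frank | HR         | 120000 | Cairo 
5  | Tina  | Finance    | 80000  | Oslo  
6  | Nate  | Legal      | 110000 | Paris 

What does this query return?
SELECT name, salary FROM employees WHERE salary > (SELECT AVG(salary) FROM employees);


Subquery: AVG(salary) = 96666.67
Filtering: salary > 96666.67
  Pete (100000) -> MATCH
  Iris (100000) -> MATCH
  Frank (120000) -> MATCH
  Nate (110000) -> MATCH


4 rows:
Pete, 100000
Iris, 100000
Frank, 120000
Nate, 110000


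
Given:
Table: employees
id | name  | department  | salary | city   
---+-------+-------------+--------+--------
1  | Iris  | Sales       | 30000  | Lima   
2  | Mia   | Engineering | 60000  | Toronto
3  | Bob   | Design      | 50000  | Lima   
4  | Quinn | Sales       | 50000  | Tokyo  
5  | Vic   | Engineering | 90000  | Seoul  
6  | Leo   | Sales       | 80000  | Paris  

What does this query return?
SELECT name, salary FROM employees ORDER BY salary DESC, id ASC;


Sorting by salary DESC, then id ASC for ties

6 rows:
Vic, 90000
Leo, 80000
Mia, 60000
Bob, 50000
Quinn, 50000
Iris, 30000


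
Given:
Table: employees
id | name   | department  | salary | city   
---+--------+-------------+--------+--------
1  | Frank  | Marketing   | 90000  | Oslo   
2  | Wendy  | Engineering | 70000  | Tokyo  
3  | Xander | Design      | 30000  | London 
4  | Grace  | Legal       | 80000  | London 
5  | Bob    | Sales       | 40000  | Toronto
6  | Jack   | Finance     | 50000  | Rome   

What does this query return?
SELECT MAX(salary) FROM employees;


Salaries: 90000, 70000, 30000, 80000, 40000, 50000
MAX = 90000

90000


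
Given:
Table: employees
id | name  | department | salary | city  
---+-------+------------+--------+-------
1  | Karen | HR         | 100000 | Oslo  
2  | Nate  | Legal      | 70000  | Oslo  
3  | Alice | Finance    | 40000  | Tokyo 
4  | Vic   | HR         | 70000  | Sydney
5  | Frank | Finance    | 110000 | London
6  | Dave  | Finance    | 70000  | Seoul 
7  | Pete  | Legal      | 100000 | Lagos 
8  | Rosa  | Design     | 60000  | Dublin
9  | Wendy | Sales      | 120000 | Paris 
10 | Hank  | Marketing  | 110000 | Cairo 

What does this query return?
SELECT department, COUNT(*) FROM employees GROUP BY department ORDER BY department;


Assigning each row to its department group:
  Karen -> HR
  Nate -> Legal
  Alice -> Finance
  Vic -> HR
  Frank -> Finance
  Dave -> Finance
  Pete -> Legal
  Rosa -> Design
  Wendy -> Sales
  Hank -> Marketing


6 groups:
Design, 1
Finance, 3
HR, 2
Legal, 2
Marketing, 1
Sales, 1


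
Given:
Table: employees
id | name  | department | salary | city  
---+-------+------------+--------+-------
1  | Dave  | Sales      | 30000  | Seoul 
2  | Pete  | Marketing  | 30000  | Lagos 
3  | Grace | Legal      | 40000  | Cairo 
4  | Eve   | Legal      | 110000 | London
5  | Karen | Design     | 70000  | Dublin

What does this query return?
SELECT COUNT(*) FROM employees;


COUNT(*) counts all rows

5


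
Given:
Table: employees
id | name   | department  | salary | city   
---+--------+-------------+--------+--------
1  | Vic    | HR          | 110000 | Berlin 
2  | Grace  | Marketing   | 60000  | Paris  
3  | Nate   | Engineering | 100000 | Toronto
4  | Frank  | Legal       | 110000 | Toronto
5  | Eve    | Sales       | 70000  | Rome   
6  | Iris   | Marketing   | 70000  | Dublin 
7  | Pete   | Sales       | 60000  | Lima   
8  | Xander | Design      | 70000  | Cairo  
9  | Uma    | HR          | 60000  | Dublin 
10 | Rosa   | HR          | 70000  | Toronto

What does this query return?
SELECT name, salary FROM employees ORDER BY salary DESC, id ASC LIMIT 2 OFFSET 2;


Sort by salary DESC (id ASC tiebreak), then skip 2 and take 2
Rows 3 through 4

2 rows:
Nate, 100000
Eve, 70000


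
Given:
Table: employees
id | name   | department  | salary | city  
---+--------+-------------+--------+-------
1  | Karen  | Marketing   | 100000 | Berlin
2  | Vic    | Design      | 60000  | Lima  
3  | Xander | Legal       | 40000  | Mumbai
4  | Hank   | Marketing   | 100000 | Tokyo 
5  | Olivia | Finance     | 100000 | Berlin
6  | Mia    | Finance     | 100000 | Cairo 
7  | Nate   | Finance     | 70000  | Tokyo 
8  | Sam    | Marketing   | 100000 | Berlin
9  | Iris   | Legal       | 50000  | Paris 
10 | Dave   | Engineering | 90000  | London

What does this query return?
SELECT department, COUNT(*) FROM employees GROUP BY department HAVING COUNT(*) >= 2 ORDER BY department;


Groups with count >= 2:
  Finance: 3 -> PASS
  Legal: 2 -> PASS
  Marketing: 3 -> PASS
  Design: 1 -> filtered out
  Engineering: 1 -> filtered out


3 groups:
Finance, 3
Legal, 2
Marketing, 3


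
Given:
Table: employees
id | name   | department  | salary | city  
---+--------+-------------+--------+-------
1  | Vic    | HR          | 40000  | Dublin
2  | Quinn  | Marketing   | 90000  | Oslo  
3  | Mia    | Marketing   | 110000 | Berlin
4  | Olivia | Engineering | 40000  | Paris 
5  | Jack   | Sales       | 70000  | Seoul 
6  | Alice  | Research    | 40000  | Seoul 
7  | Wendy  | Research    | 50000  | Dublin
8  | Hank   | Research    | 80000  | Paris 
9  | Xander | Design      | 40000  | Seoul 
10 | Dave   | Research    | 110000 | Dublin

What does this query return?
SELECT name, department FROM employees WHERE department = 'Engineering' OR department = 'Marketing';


Filtering: department = 'Engineering' OR 'Marketing'
Matching: 3 rows

3 rows:
Quinn, Marketing
Mia, Marketing
Olivia, Engineering


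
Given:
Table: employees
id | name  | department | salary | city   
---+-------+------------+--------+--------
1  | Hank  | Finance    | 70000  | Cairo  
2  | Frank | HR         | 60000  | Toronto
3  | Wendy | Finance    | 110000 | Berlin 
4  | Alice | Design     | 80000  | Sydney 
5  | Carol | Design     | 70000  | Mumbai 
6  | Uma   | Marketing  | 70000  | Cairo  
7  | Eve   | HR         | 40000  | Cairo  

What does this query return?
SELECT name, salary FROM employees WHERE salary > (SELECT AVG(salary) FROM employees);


Subquery: AVG(salary) = 71428.57
Filtering: salary > 71428.57
  Wendy (110000) -> MATCH
  Alice (80000) -> MATCH


2 rows:
Wendy, 110000
Alice, 80000


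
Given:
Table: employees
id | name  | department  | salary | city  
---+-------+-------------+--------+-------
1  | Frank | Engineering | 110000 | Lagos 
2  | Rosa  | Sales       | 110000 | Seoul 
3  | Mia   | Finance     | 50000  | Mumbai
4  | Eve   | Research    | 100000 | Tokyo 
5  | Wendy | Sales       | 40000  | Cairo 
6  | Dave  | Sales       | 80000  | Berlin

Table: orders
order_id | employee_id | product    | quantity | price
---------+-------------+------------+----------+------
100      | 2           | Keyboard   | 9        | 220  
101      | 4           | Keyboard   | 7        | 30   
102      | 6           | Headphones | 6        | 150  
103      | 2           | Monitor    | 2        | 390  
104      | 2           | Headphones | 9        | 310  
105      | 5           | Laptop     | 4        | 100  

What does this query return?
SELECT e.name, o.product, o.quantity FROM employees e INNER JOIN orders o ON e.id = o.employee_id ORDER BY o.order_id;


Joining employees.id = orders.employee_id:
  employee Rosa (id=2) -> order Keyboard
  employee Eve (id=4) -> order Keyboard
  employee Dave (id=6) -> order Headphones
  employee Rosa (id=2) -> order Monitor
  employee Rosa (id=2) -> order Headphones
  employee Wendy (id=5) -> order Laptop


6 rows:
Rosa, Keyboard, 9
Eve, Keyboard, 7
Dave, Headphones, 6
Rosa, Monitor, 2
Rosa, Headphones, 9
Wendy, Laptop, 4


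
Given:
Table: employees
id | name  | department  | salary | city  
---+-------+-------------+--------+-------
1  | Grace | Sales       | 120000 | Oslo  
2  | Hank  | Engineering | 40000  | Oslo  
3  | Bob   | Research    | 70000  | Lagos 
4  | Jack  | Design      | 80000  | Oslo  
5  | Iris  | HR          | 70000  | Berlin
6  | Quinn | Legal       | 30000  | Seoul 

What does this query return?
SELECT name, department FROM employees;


Projecting columns: name, department

6 rows:
Grace, Sales
Hank, Engineering
Bob, Research
Jack, Design
Iris, HR
Quinn, Legal


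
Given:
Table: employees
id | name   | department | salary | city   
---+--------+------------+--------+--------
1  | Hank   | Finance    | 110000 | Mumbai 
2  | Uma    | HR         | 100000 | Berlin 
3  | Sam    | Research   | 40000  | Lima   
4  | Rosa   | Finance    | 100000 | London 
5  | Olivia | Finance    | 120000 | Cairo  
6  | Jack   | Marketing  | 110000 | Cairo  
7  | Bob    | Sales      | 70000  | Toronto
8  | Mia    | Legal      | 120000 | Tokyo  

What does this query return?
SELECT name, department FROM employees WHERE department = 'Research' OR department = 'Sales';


Filtering: department = 'Research' OR 'Sales'
Matching: 2 rows

2 rows:
Sam, Research
Bob, Sales


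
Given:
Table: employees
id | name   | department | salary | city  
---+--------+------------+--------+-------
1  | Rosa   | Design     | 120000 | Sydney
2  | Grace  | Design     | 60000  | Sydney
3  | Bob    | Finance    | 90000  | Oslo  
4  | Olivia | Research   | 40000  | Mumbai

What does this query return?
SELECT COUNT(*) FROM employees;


COUNT(*) counts all rows

4


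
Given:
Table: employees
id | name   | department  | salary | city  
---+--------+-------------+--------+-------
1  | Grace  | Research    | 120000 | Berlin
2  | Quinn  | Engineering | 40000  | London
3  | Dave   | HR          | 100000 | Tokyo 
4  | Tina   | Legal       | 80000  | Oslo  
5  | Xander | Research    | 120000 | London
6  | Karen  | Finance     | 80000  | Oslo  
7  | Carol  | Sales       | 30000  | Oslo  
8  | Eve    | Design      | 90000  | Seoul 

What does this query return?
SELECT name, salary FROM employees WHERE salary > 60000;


Filtering: salary > 60000
Matching: 6 rows

6 rows:
Grace, 120000
Dave, 100000
Tina, 80000
Xander, 120000
Karen, 80000
Eve, 90000


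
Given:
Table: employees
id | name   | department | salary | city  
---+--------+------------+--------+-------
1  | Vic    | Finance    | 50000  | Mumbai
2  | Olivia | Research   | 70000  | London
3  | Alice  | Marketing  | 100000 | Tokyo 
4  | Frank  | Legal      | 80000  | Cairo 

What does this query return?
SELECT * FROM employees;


SELECT * returns all 4 rows with all columns

4 rows:
1, Vic, Finance, 50000, Mumbai
2, Olivia, Research, 70000, London
3, Alice, Marketing, 100000, Tokyo
4, Frank, Legal, 80000, Cairo


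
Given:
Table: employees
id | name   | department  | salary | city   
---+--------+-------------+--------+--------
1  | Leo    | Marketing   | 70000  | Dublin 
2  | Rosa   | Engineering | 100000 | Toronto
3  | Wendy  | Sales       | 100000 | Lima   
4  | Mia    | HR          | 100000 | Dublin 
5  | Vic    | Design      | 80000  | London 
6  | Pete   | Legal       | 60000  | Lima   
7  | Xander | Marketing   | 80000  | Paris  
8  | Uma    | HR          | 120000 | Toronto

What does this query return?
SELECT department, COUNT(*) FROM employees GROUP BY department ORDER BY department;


Assigning each row to its department group:
  Leo -> Marketing
  Rosa -> Engineering
  Wendy -> Sales
  Mia -> HR
  Vic -> Design
  Pete -> Legal
  Xander -> Marketing
  Uma -> HR


6 groups:
Design, 1
Engineering, 1
HR, 2
Legal, 1
Marketing, 2
Sales, 1


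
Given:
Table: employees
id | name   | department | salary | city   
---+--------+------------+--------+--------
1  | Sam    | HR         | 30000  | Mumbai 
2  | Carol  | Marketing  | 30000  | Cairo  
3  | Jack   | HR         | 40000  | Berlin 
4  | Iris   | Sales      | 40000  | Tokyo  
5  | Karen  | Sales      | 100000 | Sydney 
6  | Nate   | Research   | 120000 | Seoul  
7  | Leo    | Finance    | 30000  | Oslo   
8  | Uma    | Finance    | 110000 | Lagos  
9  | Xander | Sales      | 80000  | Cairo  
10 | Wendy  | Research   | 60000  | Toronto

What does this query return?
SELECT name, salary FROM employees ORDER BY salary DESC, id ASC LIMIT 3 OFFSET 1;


Sort by salary DESC (id ASC tiebreak), then skip 1 and take 3
Rows 2 through 4

3 rows:
Uma, 110000
Karen, 100000
Xander, 80000


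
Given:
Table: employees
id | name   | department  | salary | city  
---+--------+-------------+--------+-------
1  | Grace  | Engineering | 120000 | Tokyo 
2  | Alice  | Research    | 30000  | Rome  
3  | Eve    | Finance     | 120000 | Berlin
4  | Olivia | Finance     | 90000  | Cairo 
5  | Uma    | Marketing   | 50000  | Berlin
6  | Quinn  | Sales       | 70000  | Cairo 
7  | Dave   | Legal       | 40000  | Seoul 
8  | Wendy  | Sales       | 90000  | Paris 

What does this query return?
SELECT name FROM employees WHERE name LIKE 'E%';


LIKE 'E%' matches names starting with 'E'
Matching: 1

1 rows:
Eve


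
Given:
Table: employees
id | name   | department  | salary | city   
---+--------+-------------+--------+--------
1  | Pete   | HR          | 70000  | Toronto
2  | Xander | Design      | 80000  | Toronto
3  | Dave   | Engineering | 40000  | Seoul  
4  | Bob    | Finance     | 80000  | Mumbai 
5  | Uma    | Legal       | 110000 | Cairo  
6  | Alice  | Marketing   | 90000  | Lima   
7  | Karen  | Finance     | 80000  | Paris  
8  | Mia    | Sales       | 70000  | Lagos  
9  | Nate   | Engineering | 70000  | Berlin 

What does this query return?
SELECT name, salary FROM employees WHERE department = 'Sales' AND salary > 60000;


Filtering: department = 'Sales' AND salary > 60000
Matching: 1 rows

1 rows:
Mia, 70000


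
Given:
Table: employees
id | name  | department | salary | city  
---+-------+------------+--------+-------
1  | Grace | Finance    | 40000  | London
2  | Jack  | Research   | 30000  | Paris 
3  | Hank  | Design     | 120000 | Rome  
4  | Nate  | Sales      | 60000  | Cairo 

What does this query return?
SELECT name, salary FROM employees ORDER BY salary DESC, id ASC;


Sorting by salary DESC, then id ASC for ties

4 rows:
Hank, 120000
Nate, 60000
Grace, 40000
Jack, 30000


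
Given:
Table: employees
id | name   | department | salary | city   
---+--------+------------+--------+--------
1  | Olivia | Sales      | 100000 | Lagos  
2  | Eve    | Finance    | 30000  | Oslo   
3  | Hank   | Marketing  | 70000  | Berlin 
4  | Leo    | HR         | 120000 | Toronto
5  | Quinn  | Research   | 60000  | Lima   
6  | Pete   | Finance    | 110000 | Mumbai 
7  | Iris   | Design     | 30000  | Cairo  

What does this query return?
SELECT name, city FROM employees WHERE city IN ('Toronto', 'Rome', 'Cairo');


Filtering: city IN ('Toronto', 'Rome', 'Cairo')
Matching: 2 rows

2 rows:
Leo, Toronto
Iris, Cairo


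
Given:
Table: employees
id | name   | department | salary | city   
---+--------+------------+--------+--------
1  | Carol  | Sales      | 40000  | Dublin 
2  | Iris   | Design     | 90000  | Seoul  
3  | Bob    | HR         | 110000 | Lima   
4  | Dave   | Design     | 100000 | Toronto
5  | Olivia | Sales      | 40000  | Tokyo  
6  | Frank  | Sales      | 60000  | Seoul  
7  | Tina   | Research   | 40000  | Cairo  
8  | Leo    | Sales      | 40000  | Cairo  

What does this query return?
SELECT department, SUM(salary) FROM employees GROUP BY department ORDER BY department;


Summing salary within each department:
  Design: 90000 + 100000 = 190000
  HR: 110000 = 110000
  Research: 40000 = 40000
  Sales: 40000 + 40000 + 60000 + 40000 = 180000


4 groups:
Design, 190000
HR, 110000
Research, 40000
Sales, 180000


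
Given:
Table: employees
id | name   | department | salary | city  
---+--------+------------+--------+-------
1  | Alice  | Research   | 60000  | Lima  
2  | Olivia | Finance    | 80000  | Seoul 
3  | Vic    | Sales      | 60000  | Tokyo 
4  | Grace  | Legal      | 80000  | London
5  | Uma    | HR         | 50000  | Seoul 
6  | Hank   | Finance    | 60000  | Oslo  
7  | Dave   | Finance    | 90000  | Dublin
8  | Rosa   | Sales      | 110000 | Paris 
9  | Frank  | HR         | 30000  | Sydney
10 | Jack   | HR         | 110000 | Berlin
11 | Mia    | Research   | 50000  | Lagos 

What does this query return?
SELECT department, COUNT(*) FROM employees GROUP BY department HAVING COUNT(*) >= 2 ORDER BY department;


Groups with count >= 2:
  Finance: 3 -> PASS
  HR: 3 -> PASS
  Research: 2 -> PASS
  Sales: 2 -> PASS
  Legal: 1 -> filtered out


4 groups:
Finance, 3
HR, 3
Research, 2
Sales, 2


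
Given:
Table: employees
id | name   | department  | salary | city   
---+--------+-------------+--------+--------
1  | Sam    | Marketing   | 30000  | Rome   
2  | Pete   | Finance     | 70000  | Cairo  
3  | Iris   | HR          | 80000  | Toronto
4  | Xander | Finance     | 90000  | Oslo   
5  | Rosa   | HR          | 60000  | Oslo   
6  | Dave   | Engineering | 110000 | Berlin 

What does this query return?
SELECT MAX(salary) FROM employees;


Salaries: 30000, 70000, 80000, 90000, 60000, 110000
MAX = 110000

110000


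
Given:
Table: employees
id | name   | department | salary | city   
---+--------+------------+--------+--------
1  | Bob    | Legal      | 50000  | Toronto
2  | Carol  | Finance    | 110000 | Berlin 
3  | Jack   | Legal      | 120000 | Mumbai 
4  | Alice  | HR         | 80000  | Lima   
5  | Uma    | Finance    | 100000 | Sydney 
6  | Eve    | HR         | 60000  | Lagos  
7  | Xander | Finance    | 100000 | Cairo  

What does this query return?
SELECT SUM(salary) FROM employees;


SUM(salary) = 50000 + 110000 + 120000 + 80000 + 100000 + 60000 + 100000 = 620000

620000


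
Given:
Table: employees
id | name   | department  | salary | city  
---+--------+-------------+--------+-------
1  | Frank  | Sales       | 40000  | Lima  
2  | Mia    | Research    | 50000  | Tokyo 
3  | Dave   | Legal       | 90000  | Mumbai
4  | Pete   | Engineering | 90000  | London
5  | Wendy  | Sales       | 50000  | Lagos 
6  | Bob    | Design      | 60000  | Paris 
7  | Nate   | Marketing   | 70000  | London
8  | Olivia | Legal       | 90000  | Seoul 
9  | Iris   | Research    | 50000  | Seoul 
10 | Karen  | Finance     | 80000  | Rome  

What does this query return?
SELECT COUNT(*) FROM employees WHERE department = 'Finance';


Counting rows where department = 'Finance'
  Karen -> MATCH


1


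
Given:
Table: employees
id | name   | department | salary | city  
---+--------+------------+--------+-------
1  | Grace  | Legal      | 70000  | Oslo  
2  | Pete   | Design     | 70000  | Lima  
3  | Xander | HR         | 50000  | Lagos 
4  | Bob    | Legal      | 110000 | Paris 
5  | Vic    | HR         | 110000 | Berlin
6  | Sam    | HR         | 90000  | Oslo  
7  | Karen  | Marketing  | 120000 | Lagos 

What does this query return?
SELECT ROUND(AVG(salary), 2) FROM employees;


SUM(salary) = 620000
COUNT = 7
ROUND(AVG, 2) = ROUND(620000 / 7, 2) = 88571.43

88571.43


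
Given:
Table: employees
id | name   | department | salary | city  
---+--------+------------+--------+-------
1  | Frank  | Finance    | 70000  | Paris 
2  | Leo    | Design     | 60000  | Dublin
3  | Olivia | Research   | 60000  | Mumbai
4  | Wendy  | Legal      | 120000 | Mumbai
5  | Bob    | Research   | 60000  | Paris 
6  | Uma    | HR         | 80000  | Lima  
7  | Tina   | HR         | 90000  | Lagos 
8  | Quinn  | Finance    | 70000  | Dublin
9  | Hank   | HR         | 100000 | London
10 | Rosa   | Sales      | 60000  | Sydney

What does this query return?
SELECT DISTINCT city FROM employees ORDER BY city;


All 'city' values (row order): Paris, Dublin, Mumbai, Mumbai, Paris, Lima, Lagos, Dublin, London, Sydney
Removing duplicates leaves 7 unique value(s).

7 values:
Dublin
Lagos
Lima
London
Mumbai
Paris
Sydney


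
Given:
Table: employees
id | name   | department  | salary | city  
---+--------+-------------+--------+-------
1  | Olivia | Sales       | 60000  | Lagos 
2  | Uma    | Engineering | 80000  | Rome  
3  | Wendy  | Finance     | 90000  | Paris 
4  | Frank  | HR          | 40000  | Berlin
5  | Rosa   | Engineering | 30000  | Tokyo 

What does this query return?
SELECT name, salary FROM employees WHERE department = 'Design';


Filtering: department = 'Design'
Matching rows: 0

Empty result set (0 rows)


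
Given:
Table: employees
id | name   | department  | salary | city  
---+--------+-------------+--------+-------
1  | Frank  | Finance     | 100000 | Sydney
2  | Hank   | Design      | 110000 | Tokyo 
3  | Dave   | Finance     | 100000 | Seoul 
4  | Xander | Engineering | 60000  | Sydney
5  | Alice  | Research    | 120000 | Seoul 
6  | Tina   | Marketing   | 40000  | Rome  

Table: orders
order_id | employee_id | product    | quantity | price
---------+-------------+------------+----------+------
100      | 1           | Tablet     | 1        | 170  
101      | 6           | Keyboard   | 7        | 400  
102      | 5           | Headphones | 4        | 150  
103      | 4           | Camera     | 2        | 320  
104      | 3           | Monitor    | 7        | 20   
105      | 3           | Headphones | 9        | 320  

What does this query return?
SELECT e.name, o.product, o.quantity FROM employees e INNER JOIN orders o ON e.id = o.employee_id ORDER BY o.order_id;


Joining employees.id = orders.employee_id:
  employee Frank (id=1) -> order Tablet
  employee Tina (id=6) -> order Keyboard
  employee Alice (id=5) -> order Headphones
  employee Xander (id=4) -> order Camera
  employee Dave (id=3) -> order Monitor
  employee Dave (id=3) -> order Headphones


6 rows:
Frank, Tablet, 1
Tina, Keyboard, 7
Alice, Headphones, 4
Xander, Camera, 2
Dave, Monitor, 7
Dave, Headphones, 9


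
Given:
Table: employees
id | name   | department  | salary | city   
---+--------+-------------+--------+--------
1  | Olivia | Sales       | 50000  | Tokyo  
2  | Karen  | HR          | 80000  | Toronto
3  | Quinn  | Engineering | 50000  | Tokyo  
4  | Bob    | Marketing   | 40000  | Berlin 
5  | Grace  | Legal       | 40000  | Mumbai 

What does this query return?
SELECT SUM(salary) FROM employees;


SUM(salary) = 50000 + 80000 + 50000 + 40000 + 40000 = 260000

260000


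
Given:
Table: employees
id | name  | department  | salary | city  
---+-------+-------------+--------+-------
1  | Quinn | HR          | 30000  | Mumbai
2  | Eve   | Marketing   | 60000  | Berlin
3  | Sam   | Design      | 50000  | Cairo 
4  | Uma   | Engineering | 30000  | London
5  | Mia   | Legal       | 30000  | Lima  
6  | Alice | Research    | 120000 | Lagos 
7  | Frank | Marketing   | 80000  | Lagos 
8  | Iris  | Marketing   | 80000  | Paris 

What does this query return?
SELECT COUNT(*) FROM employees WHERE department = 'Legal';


Counting rows where department = 'Legal'
  Mia -> MATCH


1


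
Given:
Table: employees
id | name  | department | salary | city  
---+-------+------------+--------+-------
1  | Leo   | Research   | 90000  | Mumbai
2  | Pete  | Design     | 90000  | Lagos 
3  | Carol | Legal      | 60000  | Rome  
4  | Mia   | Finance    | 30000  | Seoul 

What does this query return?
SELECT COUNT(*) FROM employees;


COUNT(*) counts all rows

4


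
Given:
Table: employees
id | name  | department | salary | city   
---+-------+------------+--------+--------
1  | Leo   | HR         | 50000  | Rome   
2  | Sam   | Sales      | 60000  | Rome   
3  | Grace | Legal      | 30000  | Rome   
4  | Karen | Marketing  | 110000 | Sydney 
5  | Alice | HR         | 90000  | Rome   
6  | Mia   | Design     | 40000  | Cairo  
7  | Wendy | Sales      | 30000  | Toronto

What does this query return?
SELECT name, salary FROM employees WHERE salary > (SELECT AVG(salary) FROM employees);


Subquery: AVG(salary) = 58571.43
Filtering: salary > 58571.43
  Sam (60000) -> MATCH
  Karen (110000) -> MATCH
  Alice (90000) -> MATCH


3 rows:
Sam, 60000
Karen, 110000
Alice, 90000


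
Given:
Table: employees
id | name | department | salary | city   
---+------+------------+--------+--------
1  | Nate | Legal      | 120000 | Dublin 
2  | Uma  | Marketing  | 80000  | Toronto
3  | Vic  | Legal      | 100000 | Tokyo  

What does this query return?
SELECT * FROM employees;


SELECT * returns all 3 rows with all columns

3 rows:
1, Nate, Legal, 120000, Dublin
2, Uma, Marketing, 80000, Toronto
3, Vic, Legal, 100000, Tokyo


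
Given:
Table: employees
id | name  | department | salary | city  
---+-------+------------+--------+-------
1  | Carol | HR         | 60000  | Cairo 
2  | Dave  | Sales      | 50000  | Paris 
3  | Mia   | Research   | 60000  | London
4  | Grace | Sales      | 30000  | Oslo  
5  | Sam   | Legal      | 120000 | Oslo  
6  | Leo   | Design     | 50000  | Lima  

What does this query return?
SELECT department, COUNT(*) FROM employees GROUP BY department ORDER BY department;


Assigning each row to its department group:
  Carol -> HR
  Dave -> Sales
  Mia -> Research
  Grace -> Sales
  Sam -> Legal
  Leo -> Design


5 groups:
Design, 1
HR, 1
Legal, 1
Research, 1
Sales, 2


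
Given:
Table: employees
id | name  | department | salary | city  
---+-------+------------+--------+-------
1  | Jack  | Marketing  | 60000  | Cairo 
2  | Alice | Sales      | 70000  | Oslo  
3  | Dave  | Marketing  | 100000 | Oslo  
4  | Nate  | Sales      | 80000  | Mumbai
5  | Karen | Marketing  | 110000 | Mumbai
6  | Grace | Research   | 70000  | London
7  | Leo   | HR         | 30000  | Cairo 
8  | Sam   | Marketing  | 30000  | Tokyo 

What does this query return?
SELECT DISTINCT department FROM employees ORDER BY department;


All 'department' values (row order): Marketing, Sales, Marketing, Sales, Marketing, Research, HR, Marketing
Removing duplicates leaves 4 unique value(s).

4 values:
HR
Marketing
Research
Sales


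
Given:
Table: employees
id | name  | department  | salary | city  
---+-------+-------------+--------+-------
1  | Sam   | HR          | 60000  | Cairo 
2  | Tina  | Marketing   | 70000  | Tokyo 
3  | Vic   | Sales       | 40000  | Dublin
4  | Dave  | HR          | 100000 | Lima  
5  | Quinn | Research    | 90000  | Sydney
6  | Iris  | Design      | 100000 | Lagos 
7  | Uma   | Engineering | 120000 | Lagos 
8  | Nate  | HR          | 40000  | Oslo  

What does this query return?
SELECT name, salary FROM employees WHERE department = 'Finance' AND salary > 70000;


Filtering: department = 'Finance' AND salary > 70000
Matching: 0 rows

Empty result set (0 rows)


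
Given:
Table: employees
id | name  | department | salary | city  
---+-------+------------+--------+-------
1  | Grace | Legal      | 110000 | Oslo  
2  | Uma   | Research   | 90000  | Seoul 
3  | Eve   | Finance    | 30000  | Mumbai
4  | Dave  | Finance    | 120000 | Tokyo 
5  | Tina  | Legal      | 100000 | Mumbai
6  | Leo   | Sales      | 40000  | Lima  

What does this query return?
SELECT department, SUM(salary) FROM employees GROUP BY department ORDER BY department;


Summing salary within each department:
  Finance: 30000 + 120000 = 150000
  Legal: 110000 + 100000 = 210000
  Research: 90000 = 90000
  Sales: 40000 = 40000


4 groups:
Finance, 150000
Legal, 210000
Research, 90000
Sales, 40000


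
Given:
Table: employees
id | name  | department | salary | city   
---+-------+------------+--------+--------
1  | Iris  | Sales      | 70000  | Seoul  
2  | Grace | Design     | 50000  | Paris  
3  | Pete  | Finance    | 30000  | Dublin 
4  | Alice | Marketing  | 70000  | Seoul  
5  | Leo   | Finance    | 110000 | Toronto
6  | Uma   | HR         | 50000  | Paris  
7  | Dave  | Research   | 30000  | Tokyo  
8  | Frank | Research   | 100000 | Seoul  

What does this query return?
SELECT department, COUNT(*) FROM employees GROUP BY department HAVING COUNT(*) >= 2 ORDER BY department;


Groups with count >= 2:
  Finance: 2 -> PASS
  Research: 2 -> PASS
  Design: 1 -> filtered out
  HR: 1 -> filtered out
  Marketing: 1 -> filtered out
  Sales: 1 -> filtered out


2 groups:
Finance, 2
Research, 2
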